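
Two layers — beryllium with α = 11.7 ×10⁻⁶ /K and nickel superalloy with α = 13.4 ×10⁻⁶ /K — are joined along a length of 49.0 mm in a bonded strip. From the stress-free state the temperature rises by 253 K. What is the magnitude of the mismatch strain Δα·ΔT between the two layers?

Δα = |11.7 − 13.4|×10⁻⁶/K = 1.70×10⁻⁶/K.
Mismatch strain = Δα·ΔT = 1.70×10⁻⁶ × 253.0 = 4.30×10⁻⁴.

4.30×10⁻⁴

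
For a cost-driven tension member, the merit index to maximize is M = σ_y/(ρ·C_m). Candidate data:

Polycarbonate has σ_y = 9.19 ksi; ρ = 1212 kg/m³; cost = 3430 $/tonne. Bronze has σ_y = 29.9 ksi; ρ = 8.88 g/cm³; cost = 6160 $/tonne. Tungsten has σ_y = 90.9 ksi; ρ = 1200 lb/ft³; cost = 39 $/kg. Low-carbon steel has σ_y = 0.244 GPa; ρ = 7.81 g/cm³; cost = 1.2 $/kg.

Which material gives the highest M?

Putting every candidate on a common basis:
  polycarbonate: σ_y = 63.36 MPa, ρ = 1212 kg/m³, cost = 3.430 $/kg
  bronze: σ_y = 206.2 MPa, ρ = 8880 kg/m³, cost = 6.160 $/kg
  tungsten: σ_y = 626.7 MPa, ρ = 19220 kg/m³, cost = 39.00 $/kg
  low-carbon steel: σ_y = 244.0 MPa, ρ = 7810 kg/m³, cost = 1.200 $/kg
  low-carbon steel: M = 26.0 kN·m per $
  polycarbonate: M = 15.2 kN·m per $
  bronze: M = 3.77 kN·m per $
  tungsten: M = 0.836 kN·m per $
Low-carbon steel has the largest M.

low-carbon steel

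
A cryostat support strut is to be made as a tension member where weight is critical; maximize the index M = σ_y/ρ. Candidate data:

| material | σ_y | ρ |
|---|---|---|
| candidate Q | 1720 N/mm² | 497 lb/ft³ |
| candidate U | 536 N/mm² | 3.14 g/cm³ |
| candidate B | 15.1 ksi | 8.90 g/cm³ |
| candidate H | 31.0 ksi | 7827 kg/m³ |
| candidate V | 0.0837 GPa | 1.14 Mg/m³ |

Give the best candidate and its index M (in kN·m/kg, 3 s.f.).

candidate Q, M = 216 kN·m/kg

Convert each candidate to consistent units, then evaluate M:
  candidate Q: σ_y = 1720 MPa, ρ = 7961 kg/m³
  candidate U: σ_y = 536.0 MPa, ρ = 3140 kg/m³
  candidate B: σ_y = 104.1 MPa, ρ = 8900 kg/m³
  candidate H: σ_y = 213.7 MPa, ρ = 7827 kg/m³
  candidate V: σ_y = 83.70 MPa, ρ = 1140 kg/m³
  candidate Q: M = 216 kN·m/kg
  candidate U: M = 171 kN·m/kg
  candidate V: M = 73.4 kN·m/kg
  candidate H: M = 27.3 kN·m/kg
  candidate B: M = 11.7 kN·m/kg
Candidate Q has the largest M.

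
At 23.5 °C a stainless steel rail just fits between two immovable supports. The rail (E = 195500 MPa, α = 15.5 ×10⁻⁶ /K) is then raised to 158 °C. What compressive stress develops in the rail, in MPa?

E = 195500 MPa = 195.5 GPa.
ΔT = 134.5 K. Constrained thermal stress σ = E·α·ΔT = 195.5×10³ MPa × 15.5×10⁻⁶ × 134.5 = 408 MPa (compressive).

408 MPa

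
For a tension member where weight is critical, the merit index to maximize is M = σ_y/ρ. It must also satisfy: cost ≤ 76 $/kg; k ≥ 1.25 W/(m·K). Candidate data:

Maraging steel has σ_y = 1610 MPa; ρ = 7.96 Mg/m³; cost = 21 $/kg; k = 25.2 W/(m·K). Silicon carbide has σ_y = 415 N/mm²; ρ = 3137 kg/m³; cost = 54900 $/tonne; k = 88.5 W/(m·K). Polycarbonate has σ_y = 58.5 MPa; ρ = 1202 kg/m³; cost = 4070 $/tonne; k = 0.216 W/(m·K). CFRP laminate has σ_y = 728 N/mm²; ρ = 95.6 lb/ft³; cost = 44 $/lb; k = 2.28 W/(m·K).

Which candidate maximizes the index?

maraging steel

Screen on constraints: cost ≤ 76 $/kg; k ≥ 1.25 W/(m·K). Survivors: maraging steel, silicon carbide.
In SI units:
  maraging steel: σ_y = 1610 MPa, ρ = 7960 kg/m³
  silicon carbide: σ_y = 415.0 MPa, ρ = 3137 kg/m³
  maraging steel: M = 202 kN·m/kg
  silicon carbide: M = 132 kN·m/kg
Highest index: maraging steel.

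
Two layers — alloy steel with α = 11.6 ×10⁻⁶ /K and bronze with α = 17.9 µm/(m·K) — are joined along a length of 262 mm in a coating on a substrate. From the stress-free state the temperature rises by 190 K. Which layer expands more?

α(alloy steel) = 11.6×10⁻⁶/K vs α(bronze) = 17.9×10⁻⁶/K.
Higher α expands more for the same ΔT: bronze.

bronze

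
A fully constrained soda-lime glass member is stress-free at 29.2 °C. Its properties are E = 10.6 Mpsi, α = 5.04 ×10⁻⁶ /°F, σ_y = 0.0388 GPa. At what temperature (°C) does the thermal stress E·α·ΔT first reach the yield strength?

87.7 °C

E = 10.6 Mpsi = 73.08 GPa.
α = 5.04×10⁻⁶/°F × 9/5 = 9.07×10⁻⁶/K.
σ_y = 0.0388 GPa = 38.80 MPa.
E·α·ΔT = 38.80 MPa ⇒ ΔT = 38.80 / (73.08×10³ × 9.07×10⁻⁶) = 58.52 K.
T = 29.2 + 58.52 = 87.72 °C.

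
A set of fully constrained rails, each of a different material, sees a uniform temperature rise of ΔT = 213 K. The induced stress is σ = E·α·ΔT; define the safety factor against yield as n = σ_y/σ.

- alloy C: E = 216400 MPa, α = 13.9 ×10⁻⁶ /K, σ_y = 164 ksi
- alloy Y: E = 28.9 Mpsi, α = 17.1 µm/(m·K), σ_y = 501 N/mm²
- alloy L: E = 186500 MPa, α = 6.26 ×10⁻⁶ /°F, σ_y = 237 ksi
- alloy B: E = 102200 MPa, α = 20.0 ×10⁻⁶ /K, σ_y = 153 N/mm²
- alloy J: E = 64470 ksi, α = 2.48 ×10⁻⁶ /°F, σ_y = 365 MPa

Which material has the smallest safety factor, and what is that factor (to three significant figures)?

With everything in SI (GPa, ×10⁻⁶/K, MPa):
  alloy C: E = 216.4, α = 13.9, σ_y = 1131 → σ = 641 MPa, n = 1.76
  alloy Y: E = 199.3, α = 17.1, σ_y = 501.0 → σ = 726 MPa, n = 0.690
  alloy L: E = 186.5, α = 11.3, σ_y = 1634 → σ = 448 MPa, n = 3.65
  alloy B: E = 102.2, α = 20.0, σ_y = 153.0 → σ = 435 MPa, n = 0.351
  alloy J: E = 444.5, α = 4.46, σ_y = 365.0 → σ = 423 MPa, n = 0.864
Alloy B has the lowest safety factor, n = 0.351.

alloy B, n = 0.351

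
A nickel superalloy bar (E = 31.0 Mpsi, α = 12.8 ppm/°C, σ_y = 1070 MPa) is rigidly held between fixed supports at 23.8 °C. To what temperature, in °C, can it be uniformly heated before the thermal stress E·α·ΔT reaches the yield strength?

E = 31.0 Mpsi = 213.7 GPa.
E·α·ΔT = 1070 MPa ⇒ ΔT = 1070 / (213.7×10³ × 12.8×10⁻⁶) = 391.1 K.
T = 23.8 + 391.1 = 414.9 °C.

415 °C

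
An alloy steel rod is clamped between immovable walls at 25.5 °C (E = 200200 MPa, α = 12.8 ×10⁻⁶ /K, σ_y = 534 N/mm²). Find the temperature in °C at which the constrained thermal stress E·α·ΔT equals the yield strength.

E = 200200 MPa = 200.2 GPa.
σ_y = 534 N/mm² = 534.0 MPa.
E·α·ΔT = 534.0 MPa ⇒ ΔT = 534.0 / (200.2×10³ × 12.8×10⁻⁶) = 208.4 K.
T = 25.5 + 208.4 = 233.9 °C.

234 °C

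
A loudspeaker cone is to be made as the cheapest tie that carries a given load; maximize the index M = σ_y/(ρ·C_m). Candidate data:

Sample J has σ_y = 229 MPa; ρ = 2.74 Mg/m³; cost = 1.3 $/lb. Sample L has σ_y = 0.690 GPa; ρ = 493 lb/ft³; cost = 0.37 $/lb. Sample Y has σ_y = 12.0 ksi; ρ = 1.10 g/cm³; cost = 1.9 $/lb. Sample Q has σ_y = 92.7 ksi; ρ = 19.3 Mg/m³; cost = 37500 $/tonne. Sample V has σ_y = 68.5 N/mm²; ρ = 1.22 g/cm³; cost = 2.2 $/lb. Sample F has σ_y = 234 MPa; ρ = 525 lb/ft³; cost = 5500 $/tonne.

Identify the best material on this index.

sample L

Putting every candidate on a common basis:
  sample J: σ_y = 229.0 MPa, ρ = 2740 kg/m³, cost = 2.866 $/kg
  sample L: σ_y = 690.0 MPa, ρ = 7897 kg/m³, cost = 0.8157 $/kg
  sample Y: σ_y = 82.74 MPa, ρ = 1100 kg/m³, cost = 4.189 $/kg
  sample Q: σ_y = 639.1 MPa, ρ = 19300 kg/m³, cost = 37.50 $/kg
  sample V: σ_y = 68.50 MPa, ρ = 1220 kg/m³, cost = 4.850 $/kg
  sample F: σ_y = 234.0 MPa, ρ = 8410 kg/m³, cost = 5.500 $/kg
  sample L: M = 107 kN·m per $
  sample J: M = 29.2 kN·m per $
  sample Y: M = 18.0 kN·m per $
  sample V: M = 11.6 kN·m per $
  sample F: M = 5.06 kN·m per $
  sample Q: M = 0.883 kN·m per $
The maximum is for sample L.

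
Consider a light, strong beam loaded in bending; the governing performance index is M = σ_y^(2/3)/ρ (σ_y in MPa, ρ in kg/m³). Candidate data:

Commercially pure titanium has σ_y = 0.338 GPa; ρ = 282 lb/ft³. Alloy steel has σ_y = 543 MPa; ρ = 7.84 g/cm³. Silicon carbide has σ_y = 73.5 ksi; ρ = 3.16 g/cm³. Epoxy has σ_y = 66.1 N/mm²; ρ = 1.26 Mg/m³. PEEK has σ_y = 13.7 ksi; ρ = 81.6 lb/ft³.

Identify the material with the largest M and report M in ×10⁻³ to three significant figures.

Normalizing units and computing the index:
  commercially pure titanium: σ_y = 338.0 MPa, ρ = 4517 kg/m³
  alloy steel: σ_y = 543.0 MPa, ρ = 7840 kg/m³
  silicon carbide: σ_y = 506.8 MPa, ρ = 3160 kg/m³
  epoxy: σ_y = 66.10 MPa, ρ = 1260 kg/m³
  PEEK: σ_y = 94.46 MPa, ρ = 1307 kg/m³
  silicon carbide: M = 20.1×10⁻³
  PEEK: M = 15.9×10⁻³
  epoxy: M = 13.0×10⁻³
  commercially pure titanium: M = 10.7×10⁻³
  alloy steel: M = 8.49×10⁻³
The maximum is for silicon carbide.

silicon carbide, M = 20.1×10⁻³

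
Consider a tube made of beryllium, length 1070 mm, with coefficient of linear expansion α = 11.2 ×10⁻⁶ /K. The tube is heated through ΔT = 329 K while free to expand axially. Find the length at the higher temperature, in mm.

1073.9 mm

ΔL = α·L₀·ΔT = 11.2×10⁻⁶ × 1070 mm × 329.0 K = 3.94 mm.
L = L₀ + ΔL = 1070 + 3.94 = 1073.9 mm.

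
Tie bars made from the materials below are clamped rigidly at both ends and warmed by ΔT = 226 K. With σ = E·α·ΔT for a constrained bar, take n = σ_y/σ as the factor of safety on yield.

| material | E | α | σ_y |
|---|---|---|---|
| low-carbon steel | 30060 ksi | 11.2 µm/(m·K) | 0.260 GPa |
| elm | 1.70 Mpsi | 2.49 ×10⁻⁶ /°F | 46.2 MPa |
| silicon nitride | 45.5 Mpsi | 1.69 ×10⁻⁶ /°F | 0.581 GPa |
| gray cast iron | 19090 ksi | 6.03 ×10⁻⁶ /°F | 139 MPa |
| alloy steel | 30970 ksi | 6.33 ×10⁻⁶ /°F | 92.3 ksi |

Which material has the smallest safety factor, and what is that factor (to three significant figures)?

gray cast iron, n = 0.431

In consistent units (E in GPa, α in ×10⁻⁶/K, σ_y in MPa):
  low-carbon steel: E = 207.3, α = 11.2, σ_y = 260.0 → σ = 525 MPa, n = 0.496
  elm: E = 11.72, α = 4.48, σ_y = 46.20 → σ = 11.9 MPa, n = 3.89
  silicon nitride: E = 313.7, α = 3.04, σ_y = 581.0 → σ = 216 MPa, n = 2.69
  gray cast iron: E = 131.6, α = 10.9, σ_y = 139.0 → σ = 323 MPa, n = 0.431
  alloy steel: E = 213.5, α = 11.4, σ_y = 636.4 → σ = 550 MPa, n = 1.16
Smallest n: gray cast iron with n = 0.431.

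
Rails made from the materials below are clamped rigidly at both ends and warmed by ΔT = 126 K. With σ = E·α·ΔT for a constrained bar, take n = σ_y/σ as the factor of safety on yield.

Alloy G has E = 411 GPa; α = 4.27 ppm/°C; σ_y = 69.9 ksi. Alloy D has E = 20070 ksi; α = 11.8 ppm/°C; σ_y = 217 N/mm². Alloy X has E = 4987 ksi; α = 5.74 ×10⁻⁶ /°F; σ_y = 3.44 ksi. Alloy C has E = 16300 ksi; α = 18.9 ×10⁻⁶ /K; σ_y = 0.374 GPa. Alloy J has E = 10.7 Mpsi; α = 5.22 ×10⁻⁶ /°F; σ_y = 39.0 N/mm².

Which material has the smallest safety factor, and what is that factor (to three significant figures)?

In consistent units (E in GPa, α in ×10⁻⁶/K, σ_y in MPa):
  alloy G: E = 411.0, α = 4.27, σ_y = 481.9 → σ = 221 MPa, n = 2.18
  alloy D: E = 138.4, α = 11.8, σ_y = 217.0 → σ = 206 MPa, n = 1.05
  alloy X: E = 34.38, α = 10.3, σ_y = 23.72 → σ = 44.8 MPa, n = 0.530
  alloy C: E = 112.4, α = 18.9, σ_y = 374.0 → σ = 268 MPa, n = 1.40
  alloy J: E = 73.77, α = 9.40, σ_y = 39.00 → σ = 87.3 MPa, n = 0.447
The minimum is alloy J at n = 0.447.

alloy J, n = 0.447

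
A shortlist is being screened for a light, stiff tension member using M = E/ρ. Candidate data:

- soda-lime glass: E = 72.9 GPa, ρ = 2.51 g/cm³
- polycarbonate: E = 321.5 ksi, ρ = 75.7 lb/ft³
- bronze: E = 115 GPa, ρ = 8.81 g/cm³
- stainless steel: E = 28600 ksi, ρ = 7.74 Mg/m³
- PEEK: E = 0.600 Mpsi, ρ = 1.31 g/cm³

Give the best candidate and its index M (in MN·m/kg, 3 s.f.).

soda-lime glass, M = 29.0 MN·m/kg

Convert each candidate to consistent units, then evaluate M:
  soda-lime glass: E = 72.90 GPa, ρ = 2510 kg/m³
  polycarbonate: E = 2.217 GPa, ρ = 1213 kg/m³
  bronze: E = 115.0 GPa, ρ = 8810 kg/m³
  stainless steel: E = 197.2 GPa, ρ = 7740 kg/m³
  PEEK: E = 4.137 GPa, ρ = 1310 kg/m³
  soda-lime glass: M = 29.0 MN·m/kg
  stainless steel: M = 25.5 MN·m/kg
  bronze: M = 13.1 MN·m/kg
  PEEK: M = 3.16 MN·m/kg
  polycarbonate: M = 1.83 MN·m/kg
Highest index: soda-lime glass.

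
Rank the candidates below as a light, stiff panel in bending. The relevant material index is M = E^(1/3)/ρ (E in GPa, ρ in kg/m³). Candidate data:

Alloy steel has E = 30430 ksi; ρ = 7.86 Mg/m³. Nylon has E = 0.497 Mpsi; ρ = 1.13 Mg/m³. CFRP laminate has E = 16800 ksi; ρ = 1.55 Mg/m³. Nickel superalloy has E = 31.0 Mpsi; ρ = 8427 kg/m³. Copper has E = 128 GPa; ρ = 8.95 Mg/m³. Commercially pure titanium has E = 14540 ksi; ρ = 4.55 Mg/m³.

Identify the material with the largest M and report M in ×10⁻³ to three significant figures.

Convert each candidate to consistent units, then evaluate M:
  alloy steel: E = 209.8 GPa, ρ = 7860 kg/m³
  nylon: E = 3.427 GPa, ρ = 1130 kg/m³
  CFRP laminate: E = 115.8 GPa, ρ = 1550 kg/m³
  nickel superalloy: E = 213.7 GPa, ρ = 8427 kg/m³
  copper: E = 128.0 GPa, ρ = 8950 kg/m³
  commercially pure titanium: E = 100.2 GPa, ρ = 4550 kg/m³
  CFRP laminate: M = 3.14×10⁻³
  nylon: M = 1.33×10⁻³
  commercially pure titanium: M = 1.02×10⁻³
  alloy steel: M = 0.756×10⁻³
  nickel superalloy: M = 0.710×10⁻³
  copper: M = 0.563×10⁻³
CFRP laminate has the largest M.

CFRP laminate, M = 3.14×10⁻³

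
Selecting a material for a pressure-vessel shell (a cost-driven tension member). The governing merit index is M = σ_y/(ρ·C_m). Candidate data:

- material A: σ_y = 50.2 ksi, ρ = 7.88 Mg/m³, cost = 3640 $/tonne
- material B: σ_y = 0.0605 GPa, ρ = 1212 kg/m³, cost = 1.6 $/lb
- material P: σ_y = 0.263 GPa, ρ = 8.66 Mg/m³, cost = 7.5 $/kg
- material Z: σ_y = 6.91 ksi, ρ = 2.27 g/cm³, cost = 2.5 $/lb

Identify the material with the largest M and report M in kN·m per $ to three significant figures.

material B, M = 14.2 kN·m per $

In SI units:
  material A: σ_y = 346.1 MPa, ρ = 7880 kg/m³, cost = 3.640 $/kg
  material B: σ_y = 60.50 MPa, ρ = 1212 kg/m³, cost = 3.527 $/kg
  material P: σ_y = 263.0 MPa, ρ = 8660 kg/m³, cost = 7.500 $/kg
  material Z: σ_y = 47.64 MPa, ρ = 2270 kg/m³, cost = 5.511 $/kg
  material B: M = 14.2 kN·m per $
  material A: M = 12.1 kN·m per $
  material P: M = 4.05 kN·m per $
  material Z: M = 3.81 kN·m per $
Material B has the largest M.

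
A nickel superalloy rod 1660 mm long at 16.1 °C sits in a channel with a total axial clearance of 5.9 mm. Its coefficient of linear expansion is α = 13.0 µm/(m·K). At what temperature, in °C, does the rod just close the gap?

α·L₀·ΔT = 5.9 mm ⇒ ΔT = 5.9 / (13.0×10⁻⁶ × 1660.0) = 273.4 K.
T = 16.1 + 273.4 = 289.5 °C.

290 °C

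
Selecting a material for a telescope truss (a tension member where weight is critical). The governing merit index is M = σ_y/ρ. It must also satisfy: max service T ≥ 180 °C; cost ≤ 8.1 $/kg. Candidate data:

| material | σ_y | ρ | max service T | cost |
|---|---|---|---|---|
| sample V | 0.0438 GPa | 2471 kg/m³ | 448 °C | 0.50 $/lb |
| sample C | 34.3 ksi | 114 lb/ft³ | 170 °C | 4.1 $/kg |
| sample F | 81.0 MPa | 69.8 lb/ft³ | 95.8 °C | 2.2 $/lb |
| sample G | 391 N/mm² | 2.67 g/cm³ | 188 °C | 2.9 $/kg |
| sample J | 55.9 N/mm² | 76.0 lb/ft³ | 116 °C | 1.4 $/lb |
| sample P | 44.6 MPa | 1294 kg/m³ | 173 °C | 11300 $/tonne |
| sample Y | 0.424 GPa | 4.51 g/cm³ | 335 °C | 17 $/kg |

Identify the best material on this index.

Screen on constraints: max service T ≥ 180 °C; cost ≤ 8.1 $/kg. Survivors: sample V, sample G.
In SI units:
  sample V: σ_y = 43.80 MPa, ρ = 2471 kg/m³
  sample G: σ_y = 391.0 MPa, ρ = 2670 kg/m³
  sample G: M = 146 kN·m/kg
  sample V: M = 17.7 kN·m/kg
Sample G ranks first.

sample G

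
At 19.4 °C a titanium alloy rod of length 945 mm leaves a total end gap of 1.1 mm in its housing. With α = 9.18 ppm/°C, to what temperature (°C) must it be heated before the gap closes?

146 °C

α·L₀·ΔT = 1.1 mm ⇒ ΔT = 1.1 / (9.18×10⁻⁶ × 945.0) = 126.8 K.
T = 19.4 + 126.8 = 146.2 °C.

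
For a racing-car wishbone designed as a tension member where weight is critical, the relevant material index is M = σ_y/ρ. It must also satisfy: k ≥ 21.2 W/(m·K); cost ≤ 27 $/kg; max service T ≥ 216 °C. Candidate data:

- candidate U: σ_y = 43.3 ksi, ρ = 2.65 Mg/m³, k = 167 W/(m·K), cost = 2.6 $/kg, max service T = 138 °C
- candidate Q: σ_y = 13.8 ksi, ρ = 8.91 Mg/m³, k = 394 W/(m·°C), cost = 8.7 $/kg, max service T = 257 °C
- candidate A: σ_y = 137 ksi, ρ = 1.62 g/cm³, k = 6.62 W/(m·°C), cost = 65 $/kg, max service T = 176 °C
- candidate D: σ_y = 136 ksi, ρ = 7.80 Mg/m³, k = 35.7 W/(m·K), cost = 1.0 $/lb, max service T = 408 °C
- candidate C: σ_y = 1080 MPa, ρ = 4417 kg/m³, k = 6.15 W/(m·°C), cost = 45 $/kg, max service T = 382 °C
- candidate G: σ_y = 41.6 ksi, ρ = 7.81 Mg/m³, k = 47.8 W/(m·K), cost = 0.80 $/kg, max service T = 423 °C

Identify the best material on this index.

Screen on constraints: k ≥ 21.2 W/(m·K); cost ≤ 27 $/kg; max service T ≥ 216 °C. Survivors: candidate Q, candidate D, candidate G.
Putting every candidate on a common basis:
  candidate Q: σ_y = 95.15 MPa, ρ = 8910 kg/m³
  candidate D: σ_y = 937.7 MPa, ρ = 7800 kg/m³
  candidate G: σ_y = 286.8 MPa, ρ = 7810 kg/m³
  candidate D: M = 120 kN·m/kg
  candidate G: M = 36.7 kN·m/kg
  candidate Q: M = 10.7 kN·m/kg
Candidate D ranks first.

candidate D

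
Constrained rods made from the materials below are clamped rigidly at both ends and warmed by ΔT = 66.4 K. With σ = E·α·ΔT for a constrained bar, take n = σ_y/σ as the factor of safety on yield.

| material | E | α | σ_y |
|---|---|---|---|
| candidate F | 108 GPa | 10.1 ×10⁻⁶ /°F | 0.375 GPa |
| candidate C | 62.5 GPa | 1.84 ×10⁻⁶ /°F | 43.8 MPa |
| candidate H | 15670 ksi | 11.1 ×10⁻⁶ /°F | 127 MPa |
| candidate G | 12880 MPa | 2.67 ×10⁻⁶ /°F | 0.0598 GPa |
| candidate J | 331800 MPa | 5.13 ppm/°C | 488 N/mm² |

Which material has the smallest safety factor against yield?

candidate H

Per material, after unit conversion:
  candidate F: E = 108.0, α = 18.2, σ_y = 375.0 → σ = 130 MPa, n = 2.88
  candidate C: E = 62.50, α = 3.31, σ_y = 43.80 → σ = 13.7 MPa, n = 3.19
  candidate H: E = 108.0, α = 20.0, σ_y = 127.0 → σ = 143 MPa, n = 0.886
  candidate G: E = 12.88, α = 4.81, σ_y = 59.80 → σ = 4.11 MPa, n = 14.5
  candidate J: E = 331.8, α = 5.13, σ_y = 488.0 → σ = 113 MPa, n = 4.32
The minimum is candidate H at n = 0.886.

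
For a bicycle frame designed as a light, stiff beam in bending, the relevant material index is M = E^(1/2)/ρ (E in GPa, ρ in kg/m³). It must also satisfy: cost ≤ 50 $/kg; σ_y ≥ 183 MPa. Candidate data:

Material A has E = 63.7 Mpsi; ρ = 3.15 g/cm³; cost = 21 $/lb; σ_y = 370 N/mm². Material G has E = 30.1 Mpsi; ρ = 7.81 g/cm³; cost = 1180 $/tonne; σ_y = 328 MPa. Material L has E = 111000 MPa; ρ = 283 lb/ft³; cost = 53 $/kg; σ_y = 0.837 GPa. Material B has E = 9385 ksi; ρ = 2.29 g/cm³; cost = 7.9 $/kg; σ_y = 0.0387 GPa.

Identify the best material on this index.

material A

Screen on constraints: cost ≤ 50 $/kg; σ_y ≥ 183 MPa. Survivors: material A, material G.
Convert each candidate to consistent units, then evaluate M:
  material A: E = 439.2 GPa, ρ = 3150 kg/m³
  material G: E = 207.5 GPa, ρ = 7810 kg/m³
  material A: M = 6.65×10⁻³
  material G: M = 1.84×10⁻³
The maximum is for material A.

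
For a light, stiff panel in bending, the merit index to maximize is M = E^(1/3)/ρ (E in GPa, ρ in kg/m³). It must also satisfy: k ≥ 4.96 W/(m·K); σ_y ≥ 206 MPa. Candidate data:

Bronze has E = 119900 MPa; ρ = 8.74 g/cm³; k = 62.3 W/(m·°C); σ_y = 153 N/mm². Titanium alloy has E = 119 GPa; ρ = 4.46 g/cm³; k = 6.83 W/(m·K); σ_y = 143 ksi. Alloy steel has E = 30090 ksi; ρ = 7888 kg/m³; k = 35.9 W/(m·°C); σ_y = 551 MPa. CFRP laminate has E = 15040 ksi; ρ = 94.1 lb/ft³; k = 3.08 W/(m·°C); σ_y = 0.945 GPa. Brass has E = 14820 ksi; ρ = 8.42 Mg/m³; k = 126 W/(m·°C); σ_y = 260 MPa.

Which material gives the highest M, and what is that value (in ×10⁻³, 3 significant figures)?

Screen on constraints: k ≥ 4.96 W/(m·K); σ_y ≥ 206 MPa. Survivors: titanium alloy, alloy steel, brass.
Putting every candidate on a common basis:
  titanium alloy: E = 119.0 GPa, ρ = 4460 kg/m³
  alloy steel: E = 207.5 GPa, ρ = 7888 kg/m³
  brass: E = 102.2 GPa, ρ = 8420 kg/m³
  titanium alloy: M = 1.10×10⁻³
  alloy steel: M = 0.750×10⁻³
  brass: M = 0.555×10⁻³
Titanium alloy ranks first.

titanium alloy, M = 1.10×10⁻³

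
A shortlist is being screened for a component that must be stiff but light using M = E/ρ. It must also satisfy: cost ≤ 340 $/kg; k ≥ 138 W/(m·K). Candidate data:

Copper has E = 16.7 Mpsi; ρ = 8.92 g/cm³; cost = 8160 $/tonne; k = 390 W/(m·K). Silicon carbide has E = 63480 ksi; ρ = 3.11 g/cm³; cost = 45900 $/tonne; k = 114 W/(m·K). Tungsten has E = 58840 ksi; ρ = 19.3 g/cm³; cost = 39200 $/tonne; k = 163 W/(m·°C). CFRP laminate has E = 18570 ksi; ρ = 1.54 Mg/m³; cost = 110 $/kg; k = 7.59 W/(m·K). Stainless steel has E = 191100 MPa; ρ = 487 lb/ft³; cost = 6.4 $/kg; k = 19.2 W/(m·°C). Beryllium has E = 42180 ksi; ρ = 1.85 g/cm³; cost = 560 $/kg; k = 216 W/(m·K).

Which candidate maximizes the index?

Screen on constraints: cost ≤ 340 $/kg; k ≥ 138 W/(m·K). Survivors: copper, tungsten.
In SI units:
  copper: E = 115.1 GPa, ρ = 8920 kg/m³
  tungsten: E = 405.7 GPa, ρ = 19300 kg/m³
  tungsten: M = 21.0 MN·m/kg
  copper: M = 12.9 MN·m/kg
The maximum is for tungsten.

tungsten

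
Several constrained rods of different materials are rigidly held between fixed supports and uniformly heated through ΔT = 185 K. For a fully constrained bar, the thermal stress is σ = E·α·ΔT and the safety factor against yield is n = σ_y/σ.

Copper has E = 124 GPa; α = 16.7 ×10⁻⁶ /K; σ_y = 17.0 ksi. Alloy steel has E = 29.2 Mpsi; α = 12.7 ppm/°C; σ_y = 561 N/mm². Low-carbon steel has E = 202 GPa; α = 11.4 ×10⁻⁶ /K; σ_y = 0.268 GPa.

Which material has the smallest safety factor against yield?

In consistent units (E in GPa, α in ×10⁻⁶/K, σ_y in MPa):
  copper: E = 124.0, α = 16.7, σ_y = 117.2 → σ = 383 MPa, n = 0.306
  alloy steel: E = 201.3, α = 12.7, σ_y = 561.0 → σ = 473 MPa, n = 1.19
  low-carbon steel: E = 202.0, α = 11.4, σ_y = 268.0 → σ = 426 MPa, n = 0.629
Copper has the lowest safety factor, n = 0.306.

copper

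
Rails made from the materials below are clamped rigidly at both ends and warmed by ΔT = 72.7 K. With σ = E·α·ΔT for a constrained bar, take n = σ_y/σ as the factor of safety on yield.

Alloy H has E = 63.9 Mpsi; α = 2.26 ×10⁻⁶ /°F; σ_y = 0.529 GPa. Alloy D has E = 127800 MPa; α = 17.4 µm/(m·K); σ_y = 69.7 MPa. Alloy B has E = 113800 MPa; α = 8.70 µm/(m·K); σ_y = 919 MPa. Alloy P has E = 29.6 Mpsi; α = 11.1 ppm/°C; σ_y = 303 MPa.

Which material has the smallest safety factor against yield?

alloy D

Per material, after unit conversion:
  alloy H: E = 440.6, α = 4.07, σ_y = 529.0 → σ = 130 MPa, n = 4.06
  alloy D: E = 127.8, α = 17.4, σ_y = 69.70 → σ = 162 MPa, n = 0.431
  alloy B: E = 113.8, α = 8.70, σ_y = 919.0 → σ = 72.0 MPa, n = 12.8
  alloy P: E = 204.1, α = 11.1, σ_y = 303.0 → σ = 165 MPa, n = 1.84
Smallest n: alloy D with n = 0.431.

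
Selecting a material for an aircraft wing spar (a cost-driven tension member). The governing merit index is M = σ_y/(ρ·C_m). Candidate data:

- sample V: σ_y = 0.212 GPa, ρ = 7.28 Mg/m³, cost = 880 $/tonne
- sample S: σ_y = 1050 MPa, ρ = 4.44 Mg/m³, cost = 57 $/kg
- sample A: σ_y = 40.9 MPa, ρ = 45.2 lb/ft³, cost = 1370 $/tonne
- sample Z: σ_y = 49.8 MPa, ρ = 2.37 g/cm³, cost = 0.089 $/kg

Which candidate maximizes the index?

sample Z

Putting every candidate on a common basis:
  sample V: σ_y = 212.0 MPa, ρ = 7280 kg/m³, cost = 0.8800 $/kg
  sample S: σ_y = 1050 MPa, ρ = 4440 kg/m³, cost = 57.00 $/kg
  sample A: σ_y = 40.90 MPa, ρ = 724.0 kg/m³, cost = 1.370 $/kg
  sample Z: σ_y = 49.80 MPa, ρ = 2370 kg/m³, cost = 0.08900 $/kg
  sample Z: M = 236 kN·m per $
  sample A: M = 41.2 kN·m per $
  sample V: M = 33.1 kN·m per $
  sample S: M = 4.15 kN·m per $
The maximum is for sample Z.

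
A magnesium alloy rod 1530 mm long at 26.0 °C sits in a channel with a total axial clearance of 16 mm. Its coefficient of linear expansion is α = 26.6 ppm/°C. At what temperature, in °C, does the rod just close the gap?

α·L₀·ΔT = 16.0 mm ⇒ ΔT = 16.0 / (26.6×10⁻⁶ × 1530.0) = 393.1 K.
T = 26.0 + 393.1 = 419.1 °C.

419 °C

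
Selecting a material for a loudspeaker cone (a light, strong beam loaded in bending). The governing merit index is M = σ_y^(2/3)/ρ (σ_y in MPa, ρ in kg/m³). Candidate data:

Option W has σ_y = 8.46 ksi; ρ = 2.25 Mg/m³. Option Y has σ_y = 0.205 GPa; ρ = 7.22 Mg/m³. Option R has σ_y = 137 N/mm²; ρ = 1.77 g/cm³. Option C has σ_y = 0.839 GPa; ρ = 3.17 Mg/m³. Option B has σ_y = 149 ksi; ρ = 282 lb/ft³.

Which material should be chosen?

Putting every candidate on a common basis:
  option W: σ_y = 58.33 MPa, ρ = 2250 kg/m³
  option Y: σ_y = 205.0 MPa, ρ = 7220 kg/m³
  option R: σ_y = 137.0 MPa, ρ = 1770 kg/m³
  option C: σ_y = 839.0 MPa, ρ = 3170 kg/m³
  option B: σ_y = 1027 MPa, ρ = 4517 kg/m³
  option C: M = 28.1×10⁻³
  option B: M = 22.5×10⁻³
  option R: M = 15.0×10⁻³
  option W: M = 6.68×10⁻³
  option Y: M = 4.82×10⁻³
The maximum is for option C.

option C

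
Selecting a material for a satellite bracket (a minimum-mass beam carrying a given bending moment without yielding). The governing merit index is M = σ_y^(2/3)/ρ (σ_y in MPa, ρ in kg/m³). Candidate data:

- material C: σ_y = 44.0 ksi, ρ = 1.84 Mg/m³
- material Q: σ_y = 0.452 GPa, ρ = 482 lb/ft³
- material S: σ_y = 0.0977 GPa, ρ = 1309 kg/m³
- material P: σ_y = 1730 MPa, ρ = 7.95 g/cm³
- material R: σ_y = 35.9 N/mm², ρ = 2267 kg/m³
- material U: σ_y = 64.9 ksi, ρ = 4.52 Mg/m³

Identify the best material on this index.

material C

Convert each candidate to consistent units, then evaluate M:
  material C: σ_y = 303.4 MPa, ρ = 1840 kg/m³
  material Q: σ_y = 452.0 MPa, ρ = 7721 kg/m³
  material S: σ_y = 97.70 MPa, ρ = 1309 kg/m³
  material P: σ_y = 1730 MPa, ρ = 7950 kg/m³
  material R: σ_y = 35.90 MPa, ρ = 2267 kg/m³
  material U: σ_y = 447.5 MPa, ρ = 4520 kg/m³
  material C: M = 24.5×10⁻³
  material P: M = 18.1×10⁻³
  material S: M = 16.2×10⁻³
  material U: M = 12.9×10⁻³
  material Q: M = 7.63×10⁻³
  material R: M = 4.80×10⁻³
Material C ranks first.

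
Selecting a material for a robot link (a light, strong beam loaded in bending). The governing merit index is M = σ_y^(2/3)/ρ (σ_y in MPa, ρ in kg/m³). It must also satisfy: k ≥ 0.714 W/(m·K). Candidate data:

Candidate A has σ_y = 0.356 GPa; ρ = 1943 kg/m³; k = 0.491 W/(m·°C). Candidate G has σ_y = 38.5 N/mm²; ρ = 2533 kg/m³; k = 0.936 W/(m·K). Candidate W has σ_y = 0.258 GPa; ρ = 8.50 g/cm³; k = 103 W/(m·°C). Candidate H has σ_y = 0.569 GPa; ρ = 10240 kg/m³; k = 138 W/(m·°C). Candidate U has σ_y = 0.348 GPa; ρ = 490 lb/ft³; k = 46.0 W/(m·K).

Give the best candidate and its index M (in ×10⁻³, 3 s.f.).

Screen on constraints: k ≥ 0.714 W/(m·K). Survivors: candidate G, candidate W, candidate H, candidate U.
Convert each candidate to consistent units, then evaluate M:
  candidate G: σ_y = 38.50 MPa, ρ = 2533 kg/m³
  candidate W: σ_y = 258.0 MPa, ρ = 8500 kg/m³
  candidate H: σ_y = 569.0 MPa, ρ = 10240 kg/m³
  candidate U: σ_y = 348.0 MPa, ρ = 7849 kg/m³
  candidate H: M = 6.71×10⁻³
  candidate U: M = 6.30×10⁻³
  candidate W: M = 4.77×10⁻³
  candidate G: M = 4.50×10⁻³
The maximum is for candidate H.

candidate H, M = 6.71×10⁻³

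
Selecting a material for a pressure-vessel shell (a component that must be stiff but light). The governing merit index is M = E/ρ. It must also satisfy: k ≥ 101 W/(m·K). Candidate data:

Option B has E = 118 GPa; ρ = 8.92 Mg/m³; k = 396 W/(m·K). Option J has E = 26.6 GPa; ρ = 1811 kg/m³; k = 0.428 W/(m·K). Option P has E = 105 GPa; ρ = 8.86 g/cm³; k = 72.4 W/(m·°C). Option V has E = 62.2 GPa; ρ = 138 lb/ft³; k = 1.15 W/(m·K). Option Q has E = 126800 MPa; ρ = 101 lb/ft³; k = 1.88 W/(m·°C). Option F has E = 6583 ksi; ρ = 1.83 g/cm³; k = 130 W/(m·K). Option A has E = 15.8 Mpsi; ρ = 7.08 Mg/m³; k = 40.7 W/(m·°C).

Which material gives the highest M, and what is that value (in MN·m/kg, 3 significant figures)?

Screen on constraints: k ≥ 101 W/(m·K). Survivors: option B, option F.
After converting to SI:
  option B: E = 118.0 GPa, ρ = 8920 kg/m³
  option F: E = 45.39 GPa, ρ = 1830 kg/m³
  option F: M = 24.8 MN·m/kg
  option B: M = 13.2 MN·m/kg
Option F ranks first.

option F, M = 24.8 MN·m/kg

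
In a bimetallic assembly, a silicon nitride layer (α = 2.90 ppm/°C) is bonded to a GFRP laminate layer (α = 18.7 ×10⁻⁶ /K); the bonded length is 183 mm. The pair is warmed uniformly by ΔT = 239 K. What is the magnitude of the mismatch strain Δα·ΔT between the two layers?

Δα = |2.90 − 18.7|×10⁻⁶/K = 15.8×10⁻⁶/K.
Mismatch strain = Δα·ΔT = 15.8×10⁻⁶ × 239.0 = 3.78×10⁻³.

3.78×10⁻³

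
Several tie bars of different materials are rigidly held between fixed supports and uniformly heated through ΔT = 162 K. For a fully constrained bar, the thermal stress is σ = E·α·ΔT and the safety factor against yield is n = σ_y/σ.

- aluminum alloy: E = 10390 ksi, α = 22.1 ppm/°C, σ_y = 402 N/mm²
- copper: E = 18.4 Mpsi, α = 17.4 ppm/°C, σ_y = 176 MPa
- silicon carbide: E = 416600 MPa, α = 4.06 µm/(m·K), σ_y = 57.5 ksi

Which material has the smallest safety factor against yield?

copper

Converting E to GPa, α to ×10⁻⁶/K, σ_y to MPa, then σ and n for each:
  aluminum alloy: E = 71.64, α = 22.1, σ_y = 402.0 → σ = 256 MPa, n = 1.57
  copper: E = 126.9, α = 17.4, σ_y = 176.0 → σ = 358 MPa, n = 0.492
  silicon carbide: E = 416.6, α = 4.06, σ_y = 396.4 → σ = 274 MPa, n = 1.45
Copper has the lowest safety factor, n = 0.492.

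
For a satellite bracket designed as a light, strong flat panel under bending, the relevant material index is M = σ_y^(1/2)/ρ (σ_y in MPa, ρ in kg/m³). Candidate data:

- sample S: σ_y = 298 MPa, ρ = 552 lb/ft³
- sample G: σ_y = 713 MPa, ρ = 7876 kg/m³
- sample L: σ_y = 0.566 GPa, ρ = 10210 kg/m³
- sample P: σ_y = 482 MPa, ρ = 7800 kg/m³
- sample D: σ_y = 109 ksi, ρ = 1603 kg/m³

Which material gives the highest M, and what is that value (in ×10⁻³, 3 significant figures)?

After converting to SI:
  sample S: σ_y = 298.0 MPa, ρ = 8842 kg/m³
  sample G: σ_y = 713.0 MPa, ρ = 7876 kg/m³
  sample L: σ_y = 566.0 MPa, ρ = 10210 kg/m³
  sample P: σ_y = 482.0 MPa, ρ = 7800 kg/m³
  sample D: σ_y = 751.5 MPa, ρ = 1603 kg/m³
  sample D: M = 17.1×10⁻³
  sample G: M = 3.39×10⁻³
  sample P: M = 2.81×10⁻³
  sample L: M = 2.33×10⁻³
  sample S: M = 1.95×10⁻³
Highest index: sample D.

sample D, M = 17.1×10⁻³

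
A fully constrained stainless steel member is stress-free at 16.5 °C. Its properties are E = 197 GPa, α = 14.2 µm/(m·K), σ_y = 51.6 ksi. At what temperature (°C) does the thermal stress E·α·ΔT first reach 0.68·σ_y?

103 °C

σ_y = 51.6 ksi = 355.8 MPa.
E·α·ΔT = 241.9 MPa ⇒ ΔT = 241.9 / (197.0×10³ × 14.2×10⁻⁶) = 86.48 K.
T = 16.5 + 86.48 = 103.0 °C.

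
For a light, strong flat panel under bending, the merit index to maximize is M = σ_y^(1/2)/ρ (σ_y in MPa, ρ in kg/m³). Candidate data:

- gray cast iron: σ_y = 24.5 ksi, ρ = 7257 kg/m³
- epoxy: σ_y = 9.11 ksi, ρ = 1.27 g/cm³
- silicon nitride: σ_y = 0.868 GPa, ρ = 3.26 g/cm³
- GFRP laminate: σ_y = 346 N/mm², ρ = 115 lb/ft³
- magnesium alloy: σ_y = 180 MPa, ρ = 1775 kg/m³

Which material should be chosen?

Convert each candidate to consistent units, then evaluate M:
  gray cast iron: σ_y = 168.9 MPa, ρ = 7257 kg/m³
  epoxy: σ_y = 62.81 MPa, ρ = 1270 kg/m³
  silicon nitride: σ_y = 868.0 MPa, ρ = 3260 kg/m³
  GFRP laminate: σ_y = 346.0 MPa, ρ = 1842 kg/m³
  magnesium alloy: σ_y = 180.0 MPa, ρ = 1775 kg/m³
  GFRP laminate: M = 10.1×10⁻³
  silicon nitride: M = 9.04×10⁻³
  magnesium alloy: M = 7.56×10⁻³
  epoxy: M = 6.24×10⁻³
  gray cast iron: M = 1.79×10⁻³
Highest index: GFRP laminate.

GFRP laminate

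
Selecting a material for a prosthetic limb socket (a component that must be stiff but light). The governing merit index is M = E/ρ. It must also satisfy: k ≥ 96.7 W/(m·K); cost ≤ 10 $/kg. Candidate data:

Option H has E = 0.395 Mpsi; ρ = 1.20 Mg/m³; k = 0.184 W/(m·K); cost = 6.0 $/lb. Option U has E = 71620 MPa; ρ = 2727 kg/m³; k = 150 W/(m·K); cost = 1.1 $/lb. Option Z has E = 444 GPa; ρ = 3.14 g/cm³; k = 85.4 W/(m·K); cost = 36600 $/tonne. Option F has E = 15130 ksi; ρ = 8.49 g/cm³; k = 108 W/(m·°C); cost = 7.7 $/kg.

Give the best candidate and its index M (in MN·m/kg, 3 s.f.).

Screen on constraints: k ≥ 96.7 W/(m·K); cost ≤ 10 $/kg. Survivors: option U, option F.
In SI units:
  option U: E = 71.62 GPa, ρ = 2727 kg/m³
  option F: E = 104.3 GPa, ρ = 8490 kg/m³
  option U: M = 26.3 MN·m/kg
  option F: M = 12.3 MN·m/kg
The maximum is for option U.

option U, M = 26.3 MN·m/kg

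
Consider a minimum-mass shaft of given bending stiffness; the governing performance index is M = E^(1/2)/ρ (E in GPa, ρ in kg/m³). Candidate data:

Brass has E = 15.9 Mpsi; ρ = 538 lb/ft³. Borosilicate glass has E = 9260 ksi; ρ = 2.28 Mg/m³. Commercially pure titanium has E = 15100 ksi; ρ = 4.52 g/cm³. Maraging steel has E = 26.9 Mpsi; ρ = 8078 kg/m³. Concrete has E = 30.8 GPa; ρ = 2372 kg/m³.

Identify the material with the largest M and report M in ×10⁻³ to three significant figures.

Convert each candidate to consistent units, then evaluate M:
  brass: E = 109.6 GPa, ρ = 8618 kg/m³
  borosilicate glass: E = 63.85 GPa, ρ = 2280 kg/m³
  commercially pure titanium: E = 104.1 GPa, ρ = 4520 kg/m³
  maraging steel: E = 185.5 GPa, ρ = 8078 kg/m³
  concrete: E = 30.80 GPa, ρ = 2372 kg/m³
  borosilicate glass: M = 3.50×10⁻³
  concrete: M = 2.34×10⁻³
  commercially pure titanium: M = 2.26×10⁻³
  maraging steel: M = 1.69×10⁻³
  brass: M = 1.21×10⁻³
Borosilicate glass has the largest M.

borosilicate glass, M = 3.50×10⁻³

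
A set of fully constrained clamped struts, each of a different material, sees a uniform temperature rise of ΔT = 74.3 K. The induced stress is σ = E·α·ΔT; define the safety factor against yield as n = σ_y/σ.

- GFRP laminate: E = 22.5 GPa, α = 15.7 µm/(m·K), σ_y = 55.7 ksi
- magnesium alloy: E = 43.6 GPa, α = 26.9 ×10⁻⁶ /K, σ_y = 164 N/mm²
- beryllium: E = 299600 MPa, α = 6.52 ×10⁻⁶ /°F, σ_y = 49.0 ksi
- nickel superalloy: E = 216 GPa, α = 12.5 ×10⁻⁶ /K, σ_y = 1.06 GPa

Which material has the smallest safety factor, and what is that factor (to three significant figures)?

In consistent units (E in GPa, α in ×10⁻⁶/K, σ_y in MPa):
  GFRP laminate: E = 22.50, α = 15.7, σ_y = 384.0 → σ = 26.2 MPa, n = 14.6
  magnesium alloy: E = 43.60, α = 26.9, σ_y = 164.0 → σ = 87.1 MPa, n = 1.88
  beryllium: E = 299.6, α = 11.7, σ_y = 337.8 → σ = 261 MPa, n = 1.29
  nickel superalloy: E = 216.0, α = 12.5, σ_y = 1060 → σ = 201 MPa, n = 5.28
The minimum is beryllium at n = 1.29.

beryllium, n = 1.29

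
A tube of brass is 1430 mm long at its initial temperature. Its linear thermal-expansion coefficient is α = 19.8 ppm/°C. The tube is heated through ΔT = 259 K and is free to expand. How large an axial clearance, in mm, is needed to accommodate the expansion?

ΔL = α·L₀·ΔT = 19.8×10⁻⁶ × 1430 mm × 259.0 K = 7.33 mm.

7.33 mm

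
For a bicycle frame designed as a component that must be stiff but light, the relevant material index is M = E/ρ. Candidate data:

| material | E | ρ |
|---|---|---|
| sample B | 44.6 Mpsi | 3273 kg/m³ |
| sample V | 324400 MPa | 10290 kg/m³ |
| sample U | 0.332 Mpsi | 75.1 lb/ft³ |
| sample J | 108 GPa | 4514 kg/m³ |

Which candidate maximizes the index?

Convert each candidate to consistent units, then evaluate M:
  sample B: E = 307.5 GPa, ρ = 3273 kg/m³
  sample V: E = 324.4 GPa, ρ = 10290 kg/m³
  sample U: E = 2.289 GPa, ρ = 1203 kg/m³
  sample J: E = 108.0 GPa, ρ = 4514 kg/m³
  sample B: M = 94.0 MN·m/kg
  sample V: M = 31.5 MN·m/kg
  sample J: M = 23.9 MN·m/kg
  sample U: M = 1.90 MN·m/kg
The maximum is for sample B.

sample B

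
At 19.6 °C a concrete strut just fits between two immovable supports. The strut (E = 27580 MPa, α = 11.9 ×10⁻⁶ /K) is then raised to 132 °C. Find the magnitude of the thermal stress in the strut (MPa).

36.9 MPa

E = 27580 MPa = 27.58 GPa.
ΔT = 112.4 K. Constrained thermal stress σ = E·α·ΔT = 27.58×10³ MPa × 11.9×10⁻⁶ × 112.4 = 36.9 MPa (compressive).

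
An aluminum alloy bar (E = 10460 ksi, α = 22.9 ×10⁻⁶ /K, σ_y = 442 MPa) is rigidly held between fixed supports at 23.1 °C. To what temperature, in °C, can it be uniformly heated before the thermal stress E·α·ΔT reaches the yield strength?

E = 10460 ksi = 72.12 GPa.
E·α·ΔT = 442.0 MPa ⇒ ΔT = 442.0 / (72.12×10³ × 22.9×10⁻⁶) = 267.6 K.
T = 23.1 + 267.6 = 290.7 °C.

291 °C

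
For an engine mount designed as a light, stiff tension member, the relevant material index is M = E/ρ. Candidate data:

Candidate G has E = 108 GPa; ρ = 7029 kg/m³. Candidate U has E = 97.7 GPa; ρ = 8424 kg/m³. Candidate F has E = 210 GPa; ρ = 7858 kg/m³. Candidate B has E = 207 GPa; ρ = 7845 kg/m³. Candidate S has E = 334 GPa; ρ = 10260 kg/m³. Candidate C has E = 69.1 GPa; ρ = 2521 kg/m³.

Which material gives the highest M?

Per-candidate index values:
  candidate S: M = 32.6 MN·m/kg
  candidate C: M = 27.4 MN·m/kg
  candidate F: M = 26.7 MN·m/kg
  candidate B: M = 26.4 MN·m/kg
  candidate G: M = 15.4 MN·m/kg
  candidate U: M = 11.6 MN·m/kg
Candidate S has the largest M.

candidate S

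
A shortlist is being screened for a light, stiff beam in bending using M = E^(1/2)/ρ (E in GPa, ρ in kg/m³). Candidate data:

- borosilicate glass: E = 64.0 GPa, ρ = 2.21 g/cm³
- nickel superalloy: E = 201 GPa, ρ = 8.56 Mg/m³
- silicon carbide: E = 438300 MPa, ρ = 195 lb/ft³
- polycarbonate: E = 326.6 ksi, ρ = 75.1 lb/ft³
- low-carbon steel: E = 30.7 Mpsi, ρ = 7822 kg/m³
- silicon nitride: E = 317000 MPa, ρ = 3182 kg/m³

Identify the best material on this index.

Putting every candidate on a common basis:
  borosilicate glass: E = 64.00 GPa, ρ = 2210 kg/m³
  nickel superalloy: E = 201.0 GPa, ρ = 8560 kg/m³
  silicon carbide: E = 438.3 GPa, ρ = 3124 kg/m³
  polycarbonate: E = 2.252 GPa, ρ = 1203 kg/m³
  low-carbon steel: E = 211.7 GPa, ρ = 7822 kg/m³
  silicon nitride: E = 317.0 GPa, ρ = 3182 kg/m³
  silicon carbide: M = 6.70×10⁻³
  silicon nitride: M = 5.60×10⁻³
  borosilicate glass: M = 3.62×10⁻³
  low-carbon steel: M = 1.86×10⁻³
  nickel superalloy: M = 1.66×10⁻³
  polycarbonate: M = 1.25×10⁻³
Silicon carbide has the largest M.

silicon carbide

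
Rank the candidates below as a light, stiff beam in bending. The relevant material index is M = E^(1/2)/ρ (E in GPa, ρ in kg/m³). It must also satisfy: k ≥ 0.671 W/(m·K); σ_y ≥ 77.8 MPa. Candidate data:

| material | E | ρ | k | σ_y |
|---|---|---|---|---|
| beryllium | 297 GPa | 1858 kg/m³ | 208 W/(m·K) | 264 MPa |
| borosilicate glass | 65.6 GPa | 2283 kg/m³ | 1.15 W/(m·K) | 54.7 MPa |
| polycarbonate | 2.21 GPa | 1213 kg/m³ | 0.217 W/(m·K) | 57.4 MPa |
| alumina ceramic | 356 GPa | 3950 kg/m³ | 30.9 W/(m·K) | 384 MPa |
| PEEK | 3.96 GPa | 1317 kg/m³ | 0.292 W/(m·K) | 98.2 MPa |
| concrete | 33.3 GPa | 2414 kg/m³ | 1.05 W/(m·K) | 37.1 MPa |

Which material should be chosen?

Screen on constraints: k ≥ 0.671 W/(m·K); σ_y ≥ 77.8 MPa. Survivors: beryllium, alumina ceramic.
Per-candidate index values:
  beryllium: M = 9.28×10⁻³
  alumina ceramic: M = 4.78×10⁻³
Beryllium ranks first.

beryllium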